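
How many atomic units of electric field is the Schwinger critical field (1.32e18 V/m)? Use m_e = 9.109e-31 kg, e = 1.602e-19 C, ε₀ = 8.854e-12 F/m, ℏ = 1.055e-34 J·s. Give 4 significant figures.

2.573e6

atomic unit of electric field: E_au = E_h/(e a₀) = m_e²e⁵/((4πε₀)³ℏ⁴) = 5.131e11 V/m.
1.32e18 / 5.131e11 = 2.573e6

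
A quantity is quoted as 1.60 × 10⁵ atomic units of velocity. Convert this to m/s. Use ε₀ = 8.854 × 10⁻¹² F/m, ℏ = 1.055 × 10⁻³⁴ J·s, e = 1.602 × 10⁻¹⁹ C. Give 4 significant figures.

3.498 × 10¹¹ m/s

One atomic unit of velocity: v_au = e²/(4πε₀ℏ) = 2.186 × 10⁶ m/s.
1.60 × 10⁵ × 2.186 × 10⁶ m/s = 3.498 × 10¹¹ m/s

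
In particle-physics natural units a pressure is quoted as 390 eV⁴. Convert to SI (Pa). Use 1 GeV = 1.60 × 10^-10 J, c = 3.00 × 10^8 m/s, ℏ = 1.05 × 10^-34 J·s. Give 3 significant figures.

Pressure is [E]/[L]³ = [E]⁴/(ℏc)³.
1 GeV⁴ → 1/(ℏc)³ × (1 GeV in J)⁴ = 2.10 × 10^37 Pa.
Convert the energy scale: 390 eV⁴ = 3.90 × 10^-34 GeV⁴.
Result: 3.90 × 10^-34 × 2.10 × 10^37 = 8.18 × 10^3 Pa.

8.18 × 10^3 Pa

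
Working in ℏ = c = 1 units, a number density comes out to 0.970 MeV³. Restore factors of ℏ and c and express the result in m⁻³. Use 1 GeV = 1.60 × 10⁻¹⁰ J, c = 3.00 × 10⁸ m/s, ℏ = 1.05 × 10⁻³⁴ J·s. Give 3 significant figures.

Number density is [L]⁻³ = [E]³/(ℏc)³.
1 GeV³ → 1/(ℏc)³ × (1 GeV in J)³ = 1.31 × 10⁴⁷ m⁻³.
Convert the energy scale: 0.970 MeV³ = 9.70 × 10⁻¹⁰ GeV³.
Result: 9.70 × 10⁻¹⁰ × 1.31 × 10⁴⁷ = 1.27 × 10³⁸ m⁻³.

1.27 × 10³⁸ m⁻³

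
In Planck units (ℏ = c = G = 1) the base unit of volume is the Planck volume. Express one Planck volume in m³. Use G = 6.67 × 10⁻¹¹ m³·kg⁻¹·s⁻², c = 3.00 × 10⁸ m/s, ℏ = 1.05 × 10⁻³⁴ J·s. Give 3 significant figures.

4.18 × 10⁻¹⁰⁵ m³

V_P = (ℏG/c³)^(3/2)
  = √(1.75 × 10⁻²⁰⁹)
  = 4.18 × 10⁻¹⁰⁵ m³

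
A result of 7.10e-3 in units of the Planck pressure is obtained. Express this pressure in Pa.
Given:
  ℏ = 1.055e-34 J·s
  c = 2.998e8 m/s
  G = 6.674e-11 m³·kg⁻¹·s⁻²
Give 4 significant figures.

One Planck pressure: p_P = c⁷/(ℏG²) = 4.632e113 Pa.
7.10e-3 × 4.632e113 Pa = 3.289e111 Pa

3.289e111 Pa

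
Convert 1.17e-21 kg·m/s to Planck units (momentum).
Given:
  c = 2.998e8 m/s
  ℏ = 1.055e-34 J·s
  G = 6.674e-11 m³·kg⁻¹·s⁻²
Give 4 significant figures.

Planck momentum: p_P = √(ℏc³/G) = 6.527 kg·m/s.
1.17e-21 / 6.527 = 1.793e-22

1.793e-22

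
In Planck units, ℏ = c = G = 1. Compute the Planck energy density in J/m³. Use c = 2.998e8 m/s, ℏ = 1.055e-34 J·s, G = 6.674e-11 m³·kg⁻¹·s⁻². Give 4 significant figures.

4.632e113 J/m³

The unique combination of the constants set to 1 with dimensions of energy density is u_P = c⁷/(ℏG²).
  = 2.177e59 / 4.699e-55
  = 4.632e113 J/m³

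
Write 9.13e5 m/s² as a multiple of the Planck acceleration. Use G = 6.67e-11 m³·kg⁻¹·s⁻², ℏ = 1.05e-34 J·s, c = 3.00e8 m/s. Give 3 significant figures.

Planck acceleration: a_P = √(c⁷/(ℏG)) = 5.59e51 m/s².
9.13e5 / 5.59e51 = 1.63e-46

1.63e-46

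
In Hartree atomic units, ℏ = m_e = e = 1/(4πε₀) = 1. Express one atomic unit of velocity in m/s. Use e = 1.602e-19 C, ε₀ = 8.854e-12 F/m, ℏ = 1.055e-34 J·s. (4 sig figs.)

From ℏ = m_e = e = 1/(4πε₀) = 1 the velocity scale is v_au = e²/(4πε₀ℏ).
  = 2.566e-38 / 1.174e-44
  = 2.186e6 m/s

2.186e6 m/s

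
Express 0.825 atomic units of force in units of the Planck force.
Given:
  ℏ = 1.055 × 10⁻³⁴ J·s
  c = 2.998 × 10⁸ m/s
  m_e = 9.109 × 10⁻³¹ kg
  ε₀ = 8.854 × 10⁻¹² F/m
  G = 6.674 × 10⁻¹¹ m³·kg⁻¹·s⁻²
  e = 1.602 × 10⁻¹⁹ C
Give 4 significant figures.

5.602 × 10⁻⁵²

atomic unit of force: F_au = E_h/a₀ = m_e²e⁶/((4πε₀)³ℏ⁴) = 8.220 × 10⁻⁸ N
Planck force: F_P = c⁴/G = 1.210 × 10⁴⁴ N
0.825 × 8.220 × 10⁻⁸ / 1.210 × 10⁴⁴ = 5.602 × 10⁻⁵²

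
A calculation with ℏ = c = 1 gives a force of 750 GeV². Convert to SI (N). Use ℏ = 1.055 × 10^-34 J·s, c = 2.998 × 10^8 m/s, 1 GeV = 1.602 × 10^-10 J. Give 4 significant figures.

Force is [E]/[L] = [E]²/(ℏc); restore (ℏc)⁻¹.
1 GeV² → 1/(ℏc) × (1 GeV in J)² = 8.114 × 10^5 N.
Result: 750 × 8.114 × 10^5 = 6.086 × 10^8 N.

6.086 × 10^8 N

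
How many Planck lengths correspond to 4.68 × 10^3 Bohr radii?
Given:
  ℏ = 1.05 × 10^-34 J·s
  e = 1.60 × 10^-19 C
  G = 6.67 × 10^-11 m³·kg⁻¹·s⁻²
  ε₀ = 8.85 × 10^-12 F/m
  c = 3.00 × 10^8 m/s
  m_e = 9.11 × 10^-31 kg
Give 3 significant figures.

1.53 × 10^28

Bohr radius: a₀ = 4πε₀ℏ²/(m_e e²) = 5.26 × 10^-11 m
Planck length: ℓ_P = √(ℏG/c³) = 1.61 × 10^-35 m
4.68 × 10^3 × 5.26 × 10^-11 / 1.61 × 10^-35 = 1.53 × 10^28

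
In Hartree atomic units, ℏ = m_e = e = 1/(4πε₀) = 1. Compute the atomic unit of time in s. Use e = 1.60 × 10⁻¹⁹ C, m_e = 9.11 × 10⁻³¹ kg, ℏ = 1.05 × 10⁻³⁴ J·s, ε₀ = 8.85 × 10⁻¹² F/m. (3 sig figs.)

The unique combination of the constants set to 1 with dimensions of time is τ_au = (4πε₀)²ℏ³/(m_e e⁴).
E_h = 4.38 × 10⁻¹⁸ J
ℏ/E_h = 2.40 × 10⁻¹⁷ s

2.40 × 10⁻¹⁷ s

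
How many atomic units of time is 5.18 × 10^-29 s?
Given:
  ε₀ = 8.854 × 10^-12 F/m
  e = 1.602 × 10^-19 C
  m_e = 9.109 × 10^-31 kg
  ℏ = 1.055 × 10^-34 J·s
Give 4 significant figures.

atomic unit of time: τ_au = (4πε₀)²ℏ³/(m_e e⁴) = 2.423 × 10^-17 s.
5.18 × 10^-29 / 2.423 × 10^-17 = 2.138 × 10^-12

2.138 × 10^-12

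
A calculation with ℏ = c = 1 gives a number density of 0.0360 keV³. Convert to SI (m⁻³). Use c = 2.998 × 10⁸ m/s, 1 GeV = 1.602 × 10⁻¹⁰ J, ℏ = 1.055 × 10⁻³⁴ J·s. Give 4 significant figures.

Number density is [L]⁻³ = [E]³/(ℏc)³.
1 GeV³ → 1/(ℏc)³ × (1 GeV in J)³ = 1.299 × 10⁴⁷ m⁻³.
Convert the energy scale: 0.0360 keV³ = 3.60 × 10⁻²⁰ GeV³.
Result: 3.60 × 10⁻²⁰ × 1.299 × 10⁴⁷ = 4.678 × 10²⁷ m⁻³.

4.678 × 10²⁷ m⁻³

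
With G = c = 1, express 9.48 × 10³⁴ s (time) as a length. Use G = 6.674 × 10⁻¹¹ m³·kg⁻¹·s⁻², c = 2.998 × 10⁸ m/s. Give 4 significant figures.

Time → length via c.
9.48 × 10³⁴ s × (c) = 2.842 × 10⁴³ m

2.842 × 10⁴³ m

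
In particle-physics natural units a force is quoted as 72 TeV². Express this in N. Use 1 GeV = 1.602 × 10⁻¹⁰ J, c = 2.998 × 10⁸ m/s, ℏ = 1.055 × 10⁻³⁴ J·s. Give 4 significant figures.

5.842 × 10¹³ N

Force is [E]/[L] = [E]²/(ℏc); restore (ℏc)⁻¹.
1 GeV² → 1/(ℏc) × (1 GeV in J)² = 8.114 × 10⁵ N.
Convert the energy scale: 72 TeV² = 7.20 × 10⁷ GeV².
Result: 7.20 × 10⁷ × 8.114 × 10⁵ = 5.842 × 10¹³ N.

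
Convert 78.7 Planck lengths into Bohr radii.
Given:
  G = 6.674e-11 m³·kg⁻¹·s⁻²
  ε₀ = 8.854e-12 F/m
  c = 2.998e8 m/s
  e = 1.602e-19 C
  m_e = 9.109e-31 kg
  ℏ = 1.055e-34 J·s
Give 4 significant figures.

Planck length: ℓ_P = √(ℏG/c³) = 1.616e-35 m
Bohr radius: a₀ = 4πε₀ℏ²/(m_e e²) = 5.297e-11 m
78.7 × 1.616e-35 / 5.297e-11 = 2.402e-23

2.402e-23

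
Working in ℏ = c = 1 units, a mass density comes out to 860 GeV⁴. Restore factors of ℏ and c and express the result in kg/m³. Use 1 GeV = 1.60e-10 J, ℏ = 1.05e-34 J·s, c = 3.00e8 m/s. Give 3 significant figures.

Mass density is [E]/(c²[L]³) = [E]⁴/(ℏ³c⁵).
1 GeV⁴ → 1/(ℏ³c⁵) × (1 GeV in J)⁴ = 2.33e20 kg/m³.
Result: 860 × 2.33e20 = 2.00e23 kg/m³.

2.00e23 kg/m³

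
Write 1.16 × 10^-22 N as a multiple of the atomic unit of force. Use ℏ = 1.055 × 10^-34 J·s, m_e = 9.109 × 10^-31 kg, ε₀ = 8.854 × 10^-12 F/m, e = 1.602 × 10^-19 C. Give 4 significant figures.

atomic unit of force: F_au = E_h/a₀ = m_e²e⁶/((4πε₀)³ℏ⁴) = 8.220 × 10^-8 N.
1.16 × 10^-22 / 8.220 × 10^-8 = 1.411 × 10^-15

1.411 × 10^-15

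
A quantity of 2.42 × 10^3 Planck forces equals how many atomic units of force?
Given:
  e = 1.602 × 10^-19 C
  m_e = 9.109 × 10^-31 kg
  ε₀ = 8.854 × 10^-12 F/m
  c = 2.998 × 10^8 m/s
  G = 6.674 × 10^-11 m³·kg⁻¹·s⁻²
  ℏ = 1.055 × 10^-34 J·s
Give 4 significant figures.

Planck force: F_P = c⁴/G = 1.210 × 10^44 N
atomic unit of force: F_au = E_h/a₀ = m_e²e⁶/((4πε₀)³ℏ⁴) = 8.220 × 10^-8 N
2.42 × 10^3 × 1.210 × 10^44 / 8.220 × 10^-8 = 3.564 × 10^54

3.564 × 10^54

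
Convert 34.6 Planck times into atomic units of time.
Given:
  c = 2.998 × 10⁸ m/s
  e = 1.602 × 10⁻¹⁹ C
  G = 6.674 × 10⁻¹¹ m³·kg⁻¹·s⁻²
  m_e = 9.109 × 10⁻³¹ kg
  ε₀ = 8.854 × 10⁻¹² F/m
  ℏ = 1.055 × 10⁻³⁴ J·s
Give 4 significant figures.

Planck time: t_P = √(ℏG/c⁵) = 5.392 × 10⁻⁴⁴ s
atomic unit of time: τ_au = (4πε₀)²ℏ³/(m_e e⁴) = 2.423 × 10⁻¹⁷ s
34.6 × 5.392 × 10⁻⁴⁴ / 2.423 × 10⁻¹⁷ = 7.700 × 10⁻²⁶

7.700 × 10⁻²⁶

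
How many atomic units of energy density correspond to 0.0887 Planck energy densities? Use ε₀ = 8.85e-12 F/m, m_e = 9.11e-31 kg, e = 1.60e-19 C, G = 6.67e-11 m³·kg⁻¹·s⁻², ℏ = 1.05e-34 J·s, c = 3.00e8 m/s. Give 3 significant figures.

1.38e99

Planck energy density: u_P = c⁷/(ℏG²) = 4.68e113 J/m³
atomic unit of energy density: u_au = E_h/a₀³ = m_e⁴e¹⁰/((4πε₀)⁵ℏ⁸) = 3.01e13 J/m³
0.0887 × 4.68e113 / 3.01e13 = 1.38e99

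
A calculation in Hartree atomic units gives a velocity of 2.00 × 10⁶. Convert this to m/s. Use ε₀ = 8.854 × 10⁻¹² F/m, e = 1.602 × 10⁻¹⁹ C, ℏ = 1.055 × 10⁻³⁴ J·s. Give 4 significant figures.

One atomic unit of velocity: v_au = e²/(4πε₀ℏ) = 2.186 × 10⁶ m/s.
2.00 × 10⁶ × 2.186 × 10⁶ m/s = 4.373 × 10¹² m/s

4.373 × 10¹² m/s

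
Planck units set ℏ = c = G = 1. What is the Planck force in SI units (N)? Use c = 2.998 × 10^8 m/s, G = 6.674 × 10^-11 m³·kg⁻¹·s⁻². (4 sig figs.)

From ℏ = c = G = 1 the force scale is F_P = c⁴/G.
  = 8.078 × 10^33 / 6.674 × 10^-11
  = 1.210 × 10^44 N

1.210 × 10^44 N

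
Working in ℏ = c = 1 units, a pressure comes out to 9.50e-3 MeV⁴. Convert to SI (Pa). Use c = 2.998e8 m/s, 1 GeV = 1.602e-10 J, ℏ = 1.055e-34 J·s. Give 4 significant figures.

Pressure is [E]/[L]³ = [E]⁴/(ℏc)³.
1 GeV⁴ → 1/(ℏc)³ × (1 GeV in J)⁴ = 2.082e37 Pa.
Convert the energy scale: 9.50e-3 MeV⁴ = 9.50e-15 GeV⁴.
Result: 9.50e-15 × 2.082e37 = 1.978e23 Pa.

1.978e23 Pa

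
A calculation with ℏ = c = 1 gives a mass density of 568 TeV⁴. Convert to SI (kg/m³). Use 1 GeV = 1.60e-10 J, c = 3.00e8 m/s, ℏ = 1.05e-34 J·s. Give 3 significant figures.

Mass density is [E]/(c²[L]³) = [E]⁴/(ℏ³c⁵).
1 GeV⁴ → 1/(ℏ³c⁵) × (1 GeV in J)⁴ = 2.33e20 kg/m³.
Convert the energy scale: 568 TeV⁴ = 5.68e14 GeV⁴.
Result: 5.68e14 × 2.33e20 = 1.32e35 kg/m³.

1.32e35 kg/m³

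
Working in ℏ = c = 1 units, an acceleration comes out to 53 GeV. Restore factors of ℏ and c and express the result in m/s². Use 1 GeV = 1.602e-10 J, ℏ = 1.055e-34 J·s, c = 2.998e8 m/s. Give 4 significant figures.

Acceleration is [L]/[T]² = c·[E]/ℏ.
1 GeV → c/ℏ × (1 GeV in J) = 4.552e32 m/s².
Result: 53 × 4.552e32 = 2.413e34 m/s².

2.413e34 m/s²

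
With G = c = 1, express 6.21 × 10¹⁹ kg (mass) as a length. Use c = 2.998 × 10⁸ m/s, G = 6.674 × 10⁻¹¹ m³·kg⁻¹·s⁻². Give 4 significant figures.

In G = c = 1 units mass has dimensions of length; the conversion factor is G/c².
6.21 × 10¹⁹ kg × (G/c²) = 4.611 × 10⁻⁸ m

4.611 × 10⁻⁸ m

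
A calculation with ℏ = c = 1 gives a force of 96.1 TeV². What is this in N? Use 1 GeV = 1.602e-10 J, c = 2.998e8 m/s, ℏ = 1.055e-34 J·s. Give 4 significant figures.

Force is [E]/[L] = [E]²/(ℏc); restore (ℏc)⁻¹.
1 GeV² → 1/(ℏc) × (1 GeV in J)² = 8.114e5 N.
Convert the energy scale: 96.1 TeV² = 9.61e7 GeV².
Result: 9.61e7 × 8.114e5 = 7.798e13 N.

7.798e13 N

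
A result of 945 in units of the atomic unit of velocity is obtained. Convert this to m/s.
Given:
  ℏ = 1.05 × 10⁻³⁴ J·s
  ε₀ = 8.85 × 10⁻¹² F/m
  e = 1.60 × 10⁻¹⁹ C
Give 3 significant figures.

2.07 × 10⁹ m/s

One atomic unit of velocity: v_au = e²/(4πε₀ℏ) = 2.19 × 10⁶ m/s.
945 × 2.19 × 10⁶ m/s = 2.07 × 10⁹ m/s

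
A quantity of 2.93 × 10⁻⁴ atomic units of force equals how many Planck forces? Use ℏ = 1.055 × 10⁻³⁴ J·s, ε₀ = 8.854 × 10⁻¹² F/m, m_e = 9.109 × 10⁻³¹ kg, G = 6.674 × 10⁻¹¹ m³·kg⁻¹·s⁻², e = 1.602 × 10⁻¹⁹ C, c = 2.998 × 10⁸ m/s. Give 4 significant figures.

1.990 × 10⁻⁵⁵

atomic unit of force: F_au = E_h/a₀ = m_e²e⁶/((4πε₀)³ℏ⁴) = 8.220 × 10⁻⁸ N
Planck force: F_P = c⁴/G = 1.210 × 10⁴⁴ N
2.93 × 10⁻⁴ × 8.220 × 10⁻⁸ / 1.210 × 10⁴⁴ = 1.990 × 10⁻⁵⁵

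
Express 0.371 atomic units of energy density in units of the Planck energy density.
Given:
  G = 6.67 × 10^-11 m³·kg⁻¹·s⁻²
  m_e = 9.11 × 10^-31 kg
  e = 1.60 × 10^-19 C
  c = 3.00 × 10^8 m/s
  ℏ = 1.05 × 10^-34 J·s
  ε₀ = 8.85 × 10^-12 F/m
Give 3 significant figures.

2.39 × 10^-101

atomic unit of energy density: u_au = E_h/a₀³ = m_e⁴e¹⁰/((4πε₀)⁵ℏ⁸) = 3.01 × 10^13 J/m³
Planck energy density: u_P = c⁷/(ℏG²) = 4.68 × 10^113 J/m³
0.371 × 3.01 × 10^13 / 4.68 × 10^113 = 2.39 × 10^-101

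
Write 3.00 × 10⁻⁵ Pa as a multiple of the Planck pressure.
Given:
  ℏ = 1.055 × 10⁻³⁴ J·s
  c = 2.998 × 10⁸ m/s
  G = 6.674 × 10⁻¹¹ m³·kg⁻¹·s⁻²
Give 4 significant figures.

Planck pressure: p_P = c⁷/(ℏG²) = 4.632 × 10¹¹³ Pa.
3.00 × 10⁻⁵ / 4.632 × 10¹¹³ = 6.476 × 10⁻¹¹⁹

6.476 × 10⁻¹¹⁹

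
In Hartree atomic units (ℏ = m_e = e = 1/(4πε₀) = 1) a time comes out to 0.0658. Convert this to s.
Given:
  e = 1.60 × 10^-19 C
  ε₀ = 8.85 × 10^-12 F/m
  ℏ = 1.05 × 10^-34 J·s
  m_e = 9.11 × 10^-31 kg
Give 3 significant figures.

One atomic unit of time: τ_au = (4πε₀)²ℏ³/(m_e e⁴) = 2.40 × 10^-17 s.
0.0658 × 2.40 × 10^-17 s = 1.58 × 10^-18 s

1.58 × 10^-18 s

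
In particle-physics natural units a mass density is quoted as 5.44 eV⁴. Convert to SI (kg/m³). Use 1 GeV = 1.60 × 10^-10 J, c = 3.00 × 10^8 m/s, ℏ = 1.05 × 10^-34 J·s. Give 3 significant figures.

1.27 × 10^-15 kg/m³

Mass density is [E]/(c²[L]³) = [E]⁴/(ℏ³c⁵).
1 GeV⁴ → 1/(ℏ³c⁵) × (1 GeV in J)⁴ = 2.33 × 10^20 kg/m³.
Convert the energy scale: 5.44 eV⁴ = 5.44 × 10^-36 GeV⁴.
Result: 5.44 × 10^-36 × 2.33 × 10^20 = 1.27 × 10^-15 kg/m³.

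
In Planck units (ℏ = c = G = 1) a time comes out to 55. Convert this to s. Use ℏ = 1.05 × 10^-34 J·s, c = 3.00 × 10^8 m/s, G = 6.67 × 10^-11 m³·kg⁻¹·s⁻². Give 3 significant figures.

One Planck time: t_P = √(ℏG/c⁵) = 5.37 × 10^-44 s.
55 × 5.37 × 10^-44 s = 2.95 × 10^-42 s

2.95 × 10^-42 s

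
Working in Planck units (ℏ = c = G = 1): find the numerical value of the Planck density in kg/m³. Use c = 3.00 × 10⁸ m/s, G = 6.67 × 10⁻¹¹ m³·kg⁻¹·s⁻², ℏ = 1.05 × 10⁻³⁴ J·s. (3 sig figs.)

The unique combination of the constants set to 1 with dimensions of density is ρ_P = c⁵/(ℏG²).
  = 2.43 × 10⁴² / 4.67 × 10⁻⁵⁵
  = 5.20 × 10⁹⁶ kg/m³

5.20 × 10⁹⁶ kg/m³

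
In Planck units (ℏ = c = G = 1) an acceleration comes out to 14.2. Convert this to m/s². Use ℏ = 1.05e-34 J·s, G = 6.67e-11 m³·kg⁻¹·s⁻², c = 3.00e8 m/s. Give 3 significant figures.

One Planck acceleration: a_P = √(c⁷/(ℏG)) = 5.59e51 m/s².
14.2 × 5.59e51 m/s² = 7.94e52 m/s²

7.94e52 m/s²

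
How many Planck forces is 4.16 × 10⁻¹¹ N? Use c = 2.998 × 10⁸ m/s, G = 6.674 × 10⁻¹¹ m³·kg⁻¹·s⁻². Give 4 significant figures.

3.437 × 10⁻⁵⁵

Planck force: F_P = c⁴/G = 1.210 × 10⁴⁴ N.
4.16 × 10⁻¹¹ / 1.210 × 10⁴⁴ = 3.437 × 10⁻⁵⁵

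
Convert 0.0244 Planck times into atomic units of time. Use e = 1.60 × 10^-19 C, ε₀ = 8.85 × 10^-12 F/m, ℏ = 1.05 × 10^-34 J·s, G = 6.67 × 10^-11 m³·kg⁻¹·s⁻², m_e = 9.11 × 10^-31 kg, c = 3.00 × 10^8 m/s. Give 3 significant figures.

Planck time: t_P = √(ℏG/c⁵) = 5.37 × 10^-44 s
atomic unit of time: τ_au = (4πε₀)²ℏ³/(m_e e⁴) = 2.40 × 10^-17 s
0.0244 × 5.37 × 10^-44 / 2.40 × 10^-17 = 5.46 × 10^-29

5.46 × 10^-29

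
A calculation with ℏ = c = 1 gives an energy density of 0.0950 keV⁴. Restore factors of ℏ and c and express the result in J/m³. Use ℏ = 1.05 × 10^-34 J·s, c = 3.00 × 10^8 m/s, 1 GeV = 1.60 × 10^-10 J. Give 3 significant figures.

1.99 × 10^12 J/m³

[E]/[L]³ = [E]⁴/(ℏc)³; restore (ℏc)⁻³.
1 GeV⁴ → 1/(ℏc)³ × (1 GeV in J)⁴ = 2.10 × 10^37 J/m³.
Convert the energy scale: 0.0950 keV⁴ = 9.50 × 10^-26 GeV⁴.
Result: 9.50 × 10^-26 × 2.10 × 10^37 = 1.99 × 10^12 J/m³.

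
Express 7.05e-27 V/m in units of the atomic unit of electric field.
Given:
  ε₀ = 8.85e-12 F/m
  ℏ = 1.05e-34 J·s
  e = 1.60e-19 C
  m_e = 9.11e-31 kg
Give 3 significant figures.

1.35e-38

atomic unit of electric field: E_au = E_h/(e a₀) = m_e²e⁵/((4πε₀)³ℏ⁴) = 5.20e11 V/m.
7.05e-27 / 5.20e11 = 1.35e-38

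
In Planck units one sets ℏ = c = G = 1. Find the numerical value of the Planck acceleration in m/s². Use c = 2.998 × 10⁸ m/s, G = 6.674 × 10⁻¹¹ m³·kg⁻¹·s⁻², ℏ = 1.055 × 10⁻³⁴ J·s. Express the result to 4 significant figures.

5.560 × 10⁵¹ m/s²

a_P = √(c⁷/(ℏG))
  = √(3.092 × 10¹⁰³)
  = 5.560 × 10⁵¹ m/s²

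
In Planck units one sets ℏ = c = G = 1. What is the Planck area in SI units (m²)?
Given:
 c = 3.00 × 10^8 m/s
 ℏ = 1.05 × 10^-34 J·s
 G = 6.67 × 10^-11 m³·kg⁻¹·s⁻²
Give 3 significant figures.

2.59 × 10^-70 m²

A_P = ℏG/c³
  = 7.00 × 10^-45 / 2.70 × 10^25
  = 2.59 × 10^-70 m²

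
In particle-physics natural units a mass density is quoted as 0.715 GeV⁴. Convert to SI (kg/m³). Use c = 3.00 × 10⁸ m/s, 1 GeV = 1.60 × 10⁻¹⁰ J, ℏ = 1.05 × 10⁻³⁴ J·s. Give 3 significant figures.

1.67 × 10²⁰ kg/m³

Mass density is [E]/(c²[L]³) = [E]⁴/(ℏ³c⁵).
1 GeV⁴ → 1/(ℏ³c⁵) × (1 GeV in J)⁴ = 2.33 × 10²⁰ kg/m³.
Result: 0.715 × 2.33 × 10²⁰ = 1.67 × 10²⁰ kg/m³.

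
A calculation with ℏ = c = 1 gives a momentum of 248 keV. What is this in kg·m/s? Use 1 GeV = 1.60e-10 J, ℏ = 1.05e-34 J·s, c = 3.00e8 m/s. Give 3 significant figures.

1.32e-22 kg·m/s

Momentum is [E]/c; divide by c.
1 GeV → 1/c × (1 GeV in J) = 5.33e-19 kg·m/s.
Convert the energy scale: 248 keV = 2.48e-4 GeV.
Result: 2.48e-4 × 5.33e-19 = 1.32e-22 kg·m/s.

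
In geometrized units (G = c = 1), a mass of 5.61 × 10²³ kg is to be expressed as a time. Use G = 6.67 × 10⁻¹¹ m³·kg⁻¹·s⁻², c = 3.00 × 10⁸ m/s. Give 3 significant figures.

Mass → time via G/c³.
5.61 × 10²³ kg × (G/c³) = 1.39 × 10⁻¹² s

1.39 × 10⁻¹² s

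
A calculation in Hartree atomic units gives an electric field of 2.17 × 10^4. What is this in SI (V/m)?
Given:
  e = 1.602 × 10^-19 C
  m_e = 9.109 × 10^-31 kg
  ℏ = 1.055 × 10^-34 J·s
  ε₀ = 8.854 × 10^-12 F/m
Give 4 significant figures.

One atomic unit of electric field: E_au = E_h/(e a₀) = m_e²e⁵/((4πε₀)³ℏ⁴) = 5.131 × 10^11 V/m.
2.17 × 10^4 × 5.131 × 10^11 V/m = 1.113 × 10^16 V/m

1.113 × 10^16 V/m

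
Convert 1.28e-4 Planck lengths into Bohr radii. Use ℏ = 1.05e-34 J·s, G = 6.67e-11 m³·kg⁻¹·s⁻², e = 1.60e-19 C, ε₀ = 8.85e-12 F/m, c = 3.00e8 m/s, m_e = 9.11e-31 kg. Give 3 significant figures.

Planck length: ℓ_P = √(ℏG/c³) = 1.61e-35 m
Bohr radius: a₀ = 4πε₀ℏ²/(m_e e²) = 5.26e-11 m
1.28e-4 × 1.61e-35 / 5.26e-11 = 3.92e-29

3.92e-29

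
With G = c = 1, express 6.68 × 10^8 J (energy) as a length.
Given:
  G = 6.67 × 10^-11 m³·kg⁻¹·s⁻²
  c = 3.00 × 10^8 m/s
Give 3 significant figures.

5.50 × 10^-36 m

Energy → length via G/c⁴.
6.68 × 10^8 J × (G/c⁴) = 5.50 × 10^-36 m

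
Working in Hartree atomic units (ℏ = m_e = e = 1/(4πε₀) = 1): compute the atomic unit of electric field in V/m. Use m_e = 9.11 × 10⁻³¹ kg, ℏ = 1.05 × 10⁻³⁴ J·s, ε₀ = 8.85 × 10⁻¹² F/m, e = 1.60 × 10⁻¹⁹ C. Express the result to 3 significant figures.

5.20 × 10¹¹ V/m

The unique combination of the constants set to 1 with dimensions of electric field is E_au = E_h/(e a₀) = m_e²e⁵/((4πε₀)³ℏ⁴).
E_h = 4.38 × 10⁻¹⁸ J
a₀ = 5.26 × 10⁻¹¹ m
E_h/(e·a₀) = 5.20 × 10¹¹ V/m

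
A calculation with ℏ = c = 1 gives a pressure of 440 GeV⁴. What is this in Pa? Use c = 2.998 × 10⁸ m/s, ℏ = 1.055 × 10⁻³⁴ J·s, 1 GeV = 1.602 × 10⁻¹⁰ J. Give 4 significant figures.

9.159 × 10³⁹ Pa

Pressure is [E]/[L]³ = [E]⁴/(ℏc)³.
1 GeV⁴ → 1/(ℏc)³ × (1 GeV in J)⁴ = 2.082 × 10³⁷ Pa.
Result: 440 × 2.082 × 10³⁷ = 9.159 × 10³⁹ Pa.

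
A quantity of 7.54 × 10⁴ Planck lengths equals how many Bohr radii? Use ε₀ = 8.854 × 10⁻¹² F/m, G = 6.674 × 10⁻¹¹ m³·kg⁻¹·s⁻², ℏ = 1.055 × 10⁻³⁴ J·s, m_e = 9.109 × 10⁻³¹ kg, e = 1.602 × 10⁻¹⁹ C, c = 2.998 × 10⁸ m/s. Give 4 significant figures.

Planck length: ℓ_P = √(ℏG/c³) = 1.616 × 10⁻³⁵ m
Bohr radius: a₀ = 4πε₀ℏ²/(m_e e²) = 5.297 × 10⁻¹¹ m
7.54 × 10⁴ × 1.616 × 10⁻³⁵ / 5.297 × 10⁻¹¹ = 2.301 × 10⁻²⁰

2.301 × 10⁻²⁰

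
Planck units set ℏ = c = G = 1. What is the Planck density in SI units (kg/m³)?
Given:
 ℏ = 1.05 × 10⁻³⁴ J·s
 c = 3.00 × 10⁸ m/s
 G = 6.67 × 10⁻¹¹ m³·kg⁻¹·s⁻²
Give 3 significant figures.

From ℏ = c = G = 1 the density scale is ρ_P = c⁵/(ℏG²).
  = 2.43 × 10⁴² / 4.67 × 10⁻⁵⁵
  = 5.20 × 10⁹⁶ kg/m³

5.20 × 10⁹⁶ kg/m³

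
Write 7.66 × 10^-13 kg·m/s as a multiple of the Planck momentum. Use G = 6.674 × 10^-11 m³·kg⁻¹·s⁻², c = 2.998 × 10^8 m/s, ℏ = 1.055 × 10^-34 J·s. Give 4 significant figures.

Planck momentum: p_P = √(ℏc³/G) = 6.527 kg·m/s.
7.66 × 10^-13 / 6.527 = 1.174 × 10^-13

1.174 × 10^-13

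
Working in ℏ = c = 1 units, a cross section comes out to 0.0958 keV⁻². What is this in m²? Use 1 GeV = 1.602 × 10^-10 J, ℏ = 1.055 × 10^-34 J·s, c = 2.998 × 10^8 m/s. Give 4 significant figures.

3.734 × 10^-21 m²

Area is [L]² = [E]⁻²·(ℏc)²; restore (ℏc)².
1 GeV⁻² → (ℏc)² × (1 GeV in J)⁻² = 3.898 × 10^-32 m².
Convert the energy scale: 0.0958 keV⁻² = 9.58 × 10^10 GeV⁻².
Result: 9.58 × 10^10 × 3.898 × 10^-32 = 3.734 × 10^-21 m².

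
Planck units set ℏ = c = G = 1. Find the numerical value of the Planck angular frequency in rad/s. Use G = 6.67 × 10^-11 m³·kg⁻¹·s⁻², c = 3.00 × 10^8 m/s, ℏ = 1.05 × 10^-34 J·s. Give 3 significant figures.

The unique combination of the constants set to 1 with dimensions of angular frequency is ω_P = √(c⁵/(ℏG)).
  = √(3.47 × 10^86)
  = 1.86 × 10^43 rad/s

1.86 × 10^43 rad/s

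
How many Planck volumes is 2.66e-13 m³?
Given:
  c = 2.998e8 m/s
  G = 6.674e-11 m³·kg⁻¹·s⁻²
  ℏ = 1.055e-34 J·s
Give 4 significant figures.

Planck volume: V_P = (ℏG/c³)^(3/2) = 4.224e-105 m³.
2.66e-13 / 4.224e-105 = 6.297e91

6.297e91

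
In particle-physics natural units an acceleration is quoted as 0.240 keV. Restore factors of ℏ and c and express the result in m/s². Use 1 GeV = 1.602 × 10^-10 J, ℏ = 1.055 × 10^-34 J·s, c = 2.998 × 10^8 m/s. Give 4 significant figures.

Acceleration is [L]/[T]² = c·[E]/ℏ.
1 GeV → c/ℏ × (1 GeV in J) = 4.552 × 10^32 m/s².
Convert the energy scale: 0.240 keV = 2.40 × 10^-7 GeV.
Result: 2.40 × 10^-7 × 4.552 × 10^32 = 1.093 × 10^26 m/s².

1.093 × 10^26 m/s²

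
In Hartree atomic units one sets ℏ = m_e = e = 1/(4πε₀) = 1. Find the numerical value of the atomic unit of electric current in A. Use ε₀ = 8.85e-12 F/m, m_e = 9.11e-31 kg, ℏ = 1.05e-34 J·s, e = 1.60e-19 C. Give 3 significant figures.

I_au = e E_h/ℏ = m_e e⁵/((4πε₀)²ℏ³)
E_h = 4.38e-18 J
e·E_h/ℏ = 6.67e-3 A

6.67e-3 A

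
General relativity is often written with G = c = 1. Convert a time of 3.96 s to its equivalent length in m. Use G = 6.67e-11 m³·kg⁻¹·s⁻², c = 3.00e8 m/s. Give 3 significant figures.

1.19e9 m

Time → length via c.
3.96 s × (c) = 1.19e9 m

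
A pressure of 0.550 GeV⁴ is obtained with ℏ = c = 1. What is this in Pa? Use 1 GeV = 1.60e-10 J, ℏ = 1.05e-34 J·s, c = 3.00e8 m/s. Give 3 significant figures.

1.15e37 Pa

Pressure is [E]/[L]³ = [E]⁴/(ℏc)³.
1 GeV⁴ → 1/(ℏc)³ × (1 GeV in J)⁴ = 2.10e37 Pa.
Result: 0.550 × 2.10e37 = 1.15e37 Pa.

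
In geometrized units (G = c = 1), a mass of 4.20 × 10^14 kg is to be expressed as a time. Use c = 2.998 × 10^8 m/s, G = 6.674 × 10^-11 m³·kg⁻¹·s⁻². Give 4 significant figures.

1.040 × 10^-21 s

Mass → time via G/c³.
4.20 × 10^14 kg × (G/c³) = 1.040 × 10^-21 s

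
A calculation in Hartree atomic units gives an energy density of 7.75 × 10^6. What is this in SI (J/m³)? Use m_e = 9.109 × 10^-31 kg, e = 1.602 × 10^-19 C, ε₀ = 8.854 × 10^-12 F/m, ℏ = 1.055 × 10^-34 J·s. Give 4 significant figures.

2.270 × 10^20 J/m³

One atomic unit of energy density: u_au = E_h/a₀³ = m_e⁴e¹⁰/((4πε₀)⁵ℏ⁸) = 2.929 × 10^13 J/m³.
7.75 × 10^6 × 2.929 × 10^13 J/m³ = 2.270 × 10^20 J/m³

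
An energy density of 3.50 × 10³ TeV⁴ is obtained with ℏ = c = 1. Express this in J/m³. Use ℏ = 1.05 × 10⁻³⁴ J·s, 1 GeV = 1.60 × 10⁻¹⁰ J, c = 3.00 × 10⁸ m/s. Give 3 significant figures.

[E]/[L]³ = [E]⁴/(ℏc)³; restore (ℏc)⁻³.
1 GeV⁴ → 1/(ℏc)³ × (1 GeV in J)⁴ = 2.10 × 10³⁷ J/m³.
Convert the energy scale: 3.50 × 10³ TeV⁴ = 3.50 × 10¹⁵ GeV⁴.
Result: 3.50 × 10¹⁵ × 2.10 × 10³⁷ = 7.34 × 10⁵² J/m³.

7.34 × 10⁵² J/m³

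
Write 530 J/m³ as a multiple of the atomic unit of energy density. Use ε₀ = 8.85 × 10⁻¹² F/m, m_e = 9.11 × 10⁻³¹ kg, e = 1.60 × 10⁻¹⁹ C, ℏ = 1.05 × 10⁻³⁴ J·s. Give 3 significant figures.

atomic unit of energy density: u_au = E_h/a₀³ = m_e⁴e¹⁰/((4πε₀)⁵ℏ⁸) = 3.01 × 10¹³ J/m³.
530 / 3.01 × 10¹³ = 1.76 × 10⁻¹¹

1.76 × 10⁻¹¹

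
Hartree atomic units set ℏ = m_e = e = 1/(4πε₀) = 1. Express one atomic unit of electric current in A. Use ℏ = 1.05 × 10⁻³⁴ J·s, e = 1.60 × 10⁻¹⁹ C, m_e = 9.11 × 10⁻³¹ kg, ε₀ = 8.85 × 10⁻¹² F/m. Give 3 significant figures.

From ℏ = m_e = e = 1/(4πε₀) = 1 the current scale is I_au = e E_h/ℏ = m_e e⁵/((4πε₀)²ℏ³).
E_h = 4.38 × 10⁻¹⁸ J
e·E_h/ℏ = 6.67 × 10⁻³ A

6.67 × 10⁻³ A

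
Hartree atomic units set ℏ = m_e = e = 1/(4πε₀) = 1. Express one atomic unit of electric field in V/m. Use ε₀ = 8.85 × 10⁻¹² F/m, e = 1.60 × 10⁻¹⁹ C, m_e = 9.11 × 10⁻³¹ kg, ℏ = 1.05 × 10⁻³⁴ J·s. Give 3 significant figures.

Dimensional analysis gives E_au = E_h/(e a₀) = m_e²e⁵/((4πε₀)³ℏ⁴).
E_h = 4.38 × 10⁻¹⁸ J
a₀ = 5.26 × 10⁻¹¹ m
E_h/(e·a₀) = 5.20 × 10¹¹ V/m

5.20 × 10¹¹ V/m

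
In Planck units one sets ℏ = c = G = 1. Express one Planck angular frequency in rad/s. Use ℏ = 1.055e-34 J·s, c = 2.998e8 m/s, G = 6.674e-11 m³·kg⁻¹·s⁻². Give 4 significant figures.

ω_P = √(c⁵/(ℏG))
  = √(3.440e86)
  = 1.855e43 rad/s

1.855e43 rad/s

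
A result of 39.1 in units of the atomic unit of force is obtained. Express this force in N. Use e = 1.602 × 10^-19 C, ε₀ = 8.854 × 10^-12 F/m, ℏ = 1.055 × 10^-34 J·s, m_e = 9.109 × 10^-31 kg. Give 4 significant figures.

3.214 × 10^-6 N

One atomic unit of force: F_au = E_h/a₀ = m_e²e⁶/((4πε₀)³ℏ⁴) = 8.220 × 10^-8 N.
39.1 × 8.220 × 10^-8 N = 3.214 × 10^-6 N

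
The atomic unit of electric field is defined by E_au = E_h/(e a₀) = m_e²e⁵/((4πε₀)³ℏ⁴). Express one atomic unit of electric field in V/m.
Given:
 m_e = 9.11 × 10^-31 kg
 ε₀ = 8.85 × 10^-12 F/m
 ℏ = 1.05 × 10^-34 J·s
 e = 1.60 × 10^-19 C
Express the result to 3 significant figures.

E_au = E_h/(e a₀) = m_e²e⁵/((4πε₀)³ℏ⁴)
E_h = 4.38 × 10^-18 J
a₀ = 5.26 × 10^-11 m
E_h/(e·a₀) = 5.20 × 10^11 V/m

5.20 × 10^11 V/m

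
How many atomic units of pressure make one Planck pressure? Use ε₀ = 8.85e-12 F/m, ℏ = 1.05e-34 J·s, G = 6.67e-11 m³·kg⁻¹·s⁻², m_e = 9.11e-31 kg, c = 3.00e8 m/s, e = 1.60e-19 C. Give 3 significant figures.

Planck pressure: p_P = c⁷/(ℏG²) = 4.68e113 Pa
atomic unit of pressure: P_au = E_h/a₀³ = m_e⁴e¹⁰/((4πε₀)⁵ℏ⁸) = 3.01e13 Pa
ratio = 4.68e113 / 3.01e13 = 1.55e100

1.55e100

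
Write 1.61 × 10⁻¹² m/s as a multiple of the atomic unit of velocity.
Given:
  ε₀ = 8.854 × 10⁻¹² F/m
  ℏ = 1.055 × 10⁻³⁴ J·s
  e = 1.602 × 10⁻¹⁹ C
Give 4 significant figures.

atomic unit of velocity: v_au = e²/(4πε₀ℏ) = 2.186 × 10⁶ m/s.
1.61 × 10⁻¹² / 2.186 × 10⁶ = 7.364 × 10⁻¹⁹

7.364 × 10⁻¹⁹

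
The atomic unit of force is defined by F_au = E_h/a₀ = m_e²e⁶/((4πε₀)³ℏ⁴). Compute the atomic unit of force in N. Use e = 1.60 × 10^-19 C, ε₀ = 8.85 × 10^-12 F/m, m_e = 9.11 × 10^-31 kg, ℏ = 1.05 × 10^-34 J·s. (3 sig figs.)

F_au = E_h/a₀ = m_e²e⁶/((4πε₀)³ℏ⁴)
E_h = 4.38 × 10^-18 J
a₀ = 5.26 × 10^-11 m
E_h/a₀ = 8.33 × 10^-8 N

8.33 × 10^-8 N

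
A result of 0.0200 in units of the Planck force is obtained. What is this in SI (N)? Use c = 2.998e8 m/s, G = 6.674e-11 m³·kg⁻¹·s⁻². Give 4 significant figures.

2.421e42 N

One Planck force: F_P = c⁴/G = 1.210e44 N.
0.0200 × 1.210e44 N = 2.421e42 N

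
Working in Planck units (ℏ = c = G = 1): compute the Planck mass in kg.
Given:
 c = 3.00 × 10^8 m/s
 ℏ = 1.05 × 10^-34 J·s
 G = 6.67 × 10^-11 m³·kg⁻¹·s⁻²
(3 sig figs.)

The unique combination of the constants set to 1 with dimensions of mass is m_P = √(ℏc/G).
  = √(4.72 × 10^-16)
  = 2.17 × 10^-8 kg

2.17 × 10^-8 kg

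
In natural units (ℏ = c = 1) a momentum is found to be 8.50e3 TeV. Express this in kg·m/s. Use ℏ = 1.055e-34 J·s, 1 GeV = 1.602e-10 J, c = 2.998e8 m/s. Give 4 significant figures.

4.542e-12 kg·m/s

Momentum is [E]/c; divide by c.
1 GeV → 1/c × (1 GeV in J) = 5.344e-19 kg·m/s.
Convert the energy scale: 8.50e3 TeV = 8.50e6 GeV.
Result: 8.50e6 × 5.344e-19 = 4.542e-12 kg·m/s.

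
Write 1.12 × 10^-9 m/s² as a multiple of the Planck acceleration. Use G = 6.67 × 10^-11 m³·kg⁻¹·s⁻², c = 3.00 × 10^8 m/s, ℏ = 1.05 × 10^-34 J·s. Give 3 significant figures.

Planck acceleration: a_P = √(c⁷/(ℏG)) = 5.59 × 10^51 m/s².
1.12 × 10^-9 / 5.59 × 10^51 = 2.00 × 10^-61

2.00 × 10^-61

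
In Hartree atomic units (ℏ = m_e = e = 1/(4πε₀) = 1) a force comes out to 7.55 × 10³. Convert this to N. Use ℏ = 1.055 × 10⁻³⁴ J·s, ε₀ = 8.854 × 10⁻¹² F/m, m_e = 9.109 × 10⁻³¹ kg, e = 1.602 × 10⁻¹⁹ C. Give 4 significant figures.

One atomic unit of force: F_au = E_h/a₀ = m_e²e⁶/((4πε₀)³ℏ⁴) = 8.220 × 10⁻⁸ N.
7.55 × 10³ × 8.220 × 10⁻⁸ N = 6.206 × 10⁻⁴ N

6.206 × 10⁻⁴ N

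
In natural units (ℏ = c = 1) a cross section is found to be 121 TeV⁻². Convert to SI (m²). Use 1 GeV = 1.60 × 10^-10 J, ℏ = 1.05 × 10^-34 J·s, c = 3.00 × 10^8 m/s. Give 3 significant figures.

Area is [L]² = [E]⁻²·(ℏc)²; restore (ℏc)².
1 GeV⁻² → (ℏc)² × (1 GeV in J)⁻² = 3.88 × 10^-32 m².
Convert the energy scale: 121 TeV⁻² = 1.21 × 10^-4 GeV⁻².
Result: 1.21 × 10^-4 × 3.88 × 10^-32 = 4.69 × 10^-36 m².

4.69 × 10^-36 m²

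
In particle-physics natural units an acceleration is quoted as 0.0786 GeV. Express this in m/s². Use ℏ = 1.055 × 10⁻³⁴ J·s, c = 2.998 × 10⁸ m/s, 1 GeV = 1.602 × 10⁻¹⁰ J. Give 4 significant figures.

Acceleration is [L]/[T]² = c·[E]/ℏ.
1 GeV → c/ℏ × (1 GeV in J) = 4.552 × 10³² m/s².
Result: 0.0786 × 4.552 × 10³² = 3.578 × 10³¹ m/s².

3.578 × 10³¹ m/s²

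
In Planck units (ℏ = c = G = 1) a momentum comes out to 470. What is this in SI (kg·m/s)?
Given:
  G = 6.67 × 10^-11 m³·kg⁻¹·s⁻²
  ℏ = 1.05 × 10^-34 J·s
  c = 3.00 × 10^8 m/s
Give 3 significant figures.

One Planck momentum: p_P = √(ℏc³/G) = 6.52 kg·m/s.
470 × 6.52 kg·m/s = 3.06 × 10^3 kg·m/s

3.06 × 10^3 kg·m/s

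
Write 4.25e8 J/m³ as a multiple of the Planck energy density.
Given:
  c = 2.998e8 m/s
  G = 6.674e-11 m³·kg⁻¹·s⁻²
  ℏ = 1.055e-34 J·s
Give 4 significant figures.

Planck energy density: u_P = c⁷/(ℏG²) = 4.632e113 J/m³.
4.25e8 / 4.632e113 = 9.175e-106

9.175e-106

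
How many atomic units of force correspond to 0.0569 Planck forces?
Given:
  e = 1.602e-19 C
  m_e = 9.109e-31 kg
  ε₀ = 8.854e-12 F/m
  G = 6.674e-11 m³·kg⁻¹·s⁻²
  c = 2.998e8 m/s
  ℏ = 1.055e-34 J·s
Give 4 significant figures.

Planck force: F_P = c⁴/G = 1.210e44 N
atomic unit of force: F_au = E_h/a₀ = m_e²e⁶/((4πε₀)³ℏ⁴) = 8.220e-8 N
0.0569 × 1.210e44 / 8.220e-8 = 8.379e49

8.379e49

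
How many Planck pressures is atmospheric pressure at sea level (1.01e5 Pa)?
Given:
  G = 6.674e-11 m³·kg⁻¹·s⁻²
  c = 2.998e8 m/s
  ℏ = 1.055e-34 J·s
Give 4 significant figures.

2.180e-109

Planck pressure: p_P = c⁷/(ℏG²) = 4.632e113 Pa.
1.01e5 / 4.632e113 = 2.180e-109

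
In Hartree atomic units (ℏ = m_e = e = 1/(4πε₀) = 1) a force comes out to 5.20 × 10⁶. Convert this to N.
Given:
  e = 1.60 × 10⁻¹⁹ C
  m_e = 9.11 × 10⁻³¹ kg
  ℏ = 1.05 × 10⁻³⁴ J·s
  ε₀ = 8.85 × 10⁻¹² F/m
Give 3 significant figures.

One atomic unit of force: F_au = E_h/a₀ = m_e²e⁶/((4πε₀)³ℏ⁴) = 8.33 × 10⁻⁸ N.
5.20 × 10⁶ × 8.33 × 10⁻⁸ N = 0.433 N

0.433 N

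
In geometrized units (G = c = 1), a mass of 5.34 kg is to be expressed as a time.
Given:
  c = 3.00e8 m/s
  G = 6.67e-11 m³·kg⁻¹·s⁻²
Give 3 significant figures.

1.32e-35 s

Mass → time via G/c³.
5.34 kg × (G/c³) = 1.32e-35 s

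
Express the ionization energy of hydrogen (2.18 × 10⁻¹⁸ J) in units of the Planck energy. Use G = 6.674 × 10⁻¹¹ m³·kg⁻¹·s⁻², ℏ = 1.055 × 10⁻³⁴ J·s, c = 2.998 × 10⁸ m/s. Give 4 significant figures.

Planck energy: E_P = √(ℏc⁵/G) = 1.957 × 10⁹ J.
2.18 × 10⁻¹⁸ / 1.957 × 10⁹ = 1.114 × 10⁻²⁷

1.114 × 10⁻²⁷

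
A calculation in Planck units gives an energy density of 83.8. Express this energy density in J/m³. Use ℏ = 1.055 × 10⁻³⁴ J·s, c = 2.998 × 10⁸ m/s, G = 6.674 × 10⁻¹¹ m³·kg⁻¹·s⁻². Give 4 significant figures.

One Planck energy density: u_P = c⁷/(ℏG²) = 4.632 × 10¹¹³ J/m³.
83.8 × 4.632 × 10¹¹³ J/m³ = 3.882 × 10¹¹⁵ J/m³

3.882 × 10¹¹⁵ J/m³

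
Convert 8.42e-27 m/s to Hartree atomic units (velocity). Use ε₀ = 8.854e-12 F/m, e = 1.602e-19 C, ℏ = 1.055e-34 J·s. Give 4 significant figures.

3.851e-33

atomic unit of velocity: v_au = e²/(4πε₀ℏ) = 2.186e6 m/s.
8.42e-27 / 2.186e6 = 3.851e-33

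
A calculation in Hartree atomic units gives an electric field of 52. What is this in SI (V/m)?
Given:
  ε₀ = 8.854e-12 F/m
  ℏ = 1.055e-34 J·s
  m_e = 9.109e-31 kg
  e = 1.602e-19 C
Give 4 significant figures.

One atomic unit of electric field: E_au = E_h/(e a₀) = m_e²e⁵/((4πε₀)³ℏ⁴) = 5.131e11 V/m.
52 × 5.131e11 V/m = 2.668e13 V/m

2.668e13 V/m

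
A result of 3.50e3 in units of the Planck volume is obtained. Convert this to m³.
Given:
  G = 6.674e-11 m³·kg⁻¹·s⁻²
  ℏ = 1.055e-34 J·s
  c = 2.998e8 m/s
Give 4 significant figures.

One Planck volume: V_P = (ℏG/c³)^(3/2) = 4.224e-105 m³.
3.50e3 × 4.224e-105 m³ = 1.478e-101 m³

1.478e-101 m³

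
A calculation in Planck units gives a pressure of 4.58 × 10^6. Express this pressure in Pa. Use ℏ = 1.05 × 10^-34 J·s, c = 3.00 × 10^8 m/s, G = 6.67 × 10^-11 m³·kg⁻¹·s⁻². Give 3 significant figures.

One Planck pressure: p_P = c⁷/(ℏG²) = 4.68 × 10^113 Pa.
4.58 × 10^6 × 4.68 × 10^113 Pa = 2.14 × 10^120 Pa

2.14 × 10^120 Pa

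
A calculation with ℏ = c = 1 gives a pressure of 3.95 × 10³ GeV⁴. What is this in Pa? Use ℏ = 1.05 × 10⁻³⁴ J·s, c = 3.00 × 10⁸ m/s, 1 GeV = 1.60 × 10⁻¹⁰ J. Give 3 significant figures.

8.28 × 10⁴⁰ Pa

Pressure is [E]/[L]³ = [E]⁴/(ℏc)³.
1 GeV⁴ → 1/(ℏc)³ × (1 GeV in J)⁴ = 2.10 × 10³⁷ Pa.
Result: 3.95 × 10³ × 2.10 × 10³⁷ = 8.28 × 10⁴⁰ Pa.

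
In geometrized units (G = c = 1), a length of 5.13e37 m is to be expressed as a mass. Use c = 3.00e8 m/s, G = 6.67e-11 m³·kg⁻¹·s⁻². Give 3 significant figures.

Length → mass via c²/G.
5.13e37 m × (c²/G) = 6.92e64 kg

6.92e64 kg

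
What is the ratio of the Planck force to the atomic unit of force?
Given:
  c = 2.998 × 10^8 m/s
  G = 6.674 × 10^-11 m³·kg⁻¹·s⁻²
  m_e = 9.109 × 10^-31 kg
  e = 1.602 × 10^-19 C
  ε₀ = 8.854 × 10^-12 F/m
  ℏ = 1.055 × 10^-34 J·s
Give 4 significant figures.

Planck force: F_P = c⁴/G = 1.210 × 10^44 N
atomic unit of force: F_au = E_h/a₀ = m_e²e⁶/((4πε₀)³ℏ⁴) = 8.220 × 10^-8 N
ratio = 1.210 × 10^44 / 8.220 × 10^-8 = 1.473 × 10^51

1.473 × 10^51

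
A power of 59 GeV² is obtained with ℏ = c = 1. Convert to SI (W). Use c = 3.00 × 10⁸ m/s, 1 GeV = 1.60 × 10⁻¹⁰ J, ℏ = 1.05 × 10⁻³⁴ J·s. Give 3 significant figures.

1.44 × 10¹⁶ W

Power is [E]/[T] = [E]²/ℏ.
1 GeV² → 1/ℏ × (1 GeV in J)² = 2.44 × 10¹⁴ W.
Result: 59 × 2.44 × 10¹⁴ = 1.44 × 10¹⁶ W.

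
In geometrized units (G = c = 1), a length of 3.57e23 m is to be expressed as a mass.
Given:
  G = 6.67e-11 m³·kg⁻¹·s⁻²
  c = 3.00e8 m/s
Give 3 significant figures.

4.82e50 kg

Length → mass via c²/G.
3.57e23 m × (c²/G) = 4.82e50 kg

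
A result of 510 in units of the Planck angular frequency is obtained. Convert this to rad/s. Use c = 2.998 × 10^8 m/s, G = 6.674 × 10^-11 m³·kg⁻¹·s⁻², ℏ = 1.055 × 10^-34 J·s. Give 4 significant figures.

One Planck angular frequency: ω_P = √(c⁵/(ℏG)) = 1.855 × 10^43 rad/s.
510 × 1.855 × 10^43 rad/s = 9.459 × 10^45 rad/s

9.459 × 10^45 rad/s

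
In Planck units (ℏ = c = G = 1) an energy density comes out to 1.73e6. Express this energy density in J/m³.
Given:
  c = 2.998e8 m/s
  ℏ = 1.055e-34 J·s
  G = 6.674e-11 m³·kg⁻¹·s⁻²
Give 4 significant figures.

One Planck energy density: u_P = c⁷/(ℏG²) = 4.632e113 J/m³.
1.73e6 × 4.632e113 J/m³ = 8.014e119 J/m³

8.014e119 J/m³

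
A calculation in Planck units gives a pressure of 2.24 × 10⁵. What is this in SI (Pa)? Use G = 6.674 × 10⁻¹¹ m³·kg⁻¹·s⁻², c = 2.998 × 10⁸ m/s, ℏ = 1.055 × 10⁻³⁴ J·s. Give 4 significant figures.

1.038 × 10¹¹⁹ Pa

One Planck pressure: p_P = c⁷/(ℏG²) = 4.632 × 10¹¹³ Pa.
2.24 × 10⁵ × 4.632 × 10¹¹³ Pa = 1.038 × 10¹¹⁹ Pa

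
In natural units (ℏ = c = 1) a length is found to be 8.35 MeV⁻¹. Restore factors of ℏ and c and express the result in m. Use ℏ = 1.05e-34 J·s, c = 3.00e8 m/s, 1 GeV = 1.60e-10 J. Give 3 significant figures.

A length is [E]⁻¹ in ℏ=c=1; restore one factor of ℏc.
1 GeV⁻¹ → ℏc × (1 GeV in J)⁻¹ = 1.97e-16 m.
Convert the energy scale: 8.35 MeV⁻¹ = 8.35e3 GeV⁻¹.
Result: 8.35e3 × 1.97e-16 = 1.64e-12 m.

1.64e-12 m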